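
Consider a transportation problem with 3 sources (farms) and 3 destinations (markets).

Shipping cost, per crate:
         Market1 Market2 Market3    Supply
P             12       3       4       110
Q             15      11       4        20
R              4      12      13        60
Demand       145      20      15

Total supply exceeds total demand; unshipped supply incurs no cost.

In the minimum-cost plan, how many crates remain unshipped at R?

An optimal plan:
  P–Market1: 85 × 12 = 1020
  P–Market2: 20 × 3 = 60
  Q–Market3: 15 × 4 = 60
  R–Market1: 60 × 4 = 240
Total cost = 1380.
R ships 60 of its 60, leaving 0.

0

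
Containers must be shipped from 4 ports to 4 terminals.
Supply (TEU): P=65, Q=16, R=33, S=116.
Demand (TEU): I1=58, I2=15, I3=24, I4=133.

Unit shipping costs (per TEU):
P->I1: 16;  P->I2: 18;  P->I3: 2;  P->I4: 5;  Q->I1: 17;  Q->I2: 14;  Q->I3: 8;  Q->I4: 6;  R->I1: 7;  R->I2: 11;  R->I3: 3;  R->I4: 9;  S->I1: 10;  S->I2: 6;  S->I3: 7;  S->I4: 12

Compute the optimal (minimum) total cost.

An optimal shipping plan:
  P->I4: 65 TEU
  Q->I4: 16 TEU
  R->I1: 9 TEU
  R->I3: 24 TEU
  S->I1: 49 TEU
  S->I2: 15 TEU
  S->I4: 52 TEU
Total cost = 1760.
(Supply check: P ships 65; Q ships 16; R ships 33; S ships 116.)

1760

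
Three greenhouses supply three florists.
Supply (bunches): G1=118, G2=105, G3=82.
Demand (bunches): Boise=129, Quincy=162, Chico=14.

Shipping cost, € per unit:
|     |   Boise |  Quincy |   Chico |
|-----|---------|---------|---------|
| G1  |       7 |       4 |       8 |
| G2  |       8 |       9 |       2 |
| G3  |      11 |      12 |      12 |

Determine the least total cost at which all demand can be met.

2174

An optimal shipping plan:
  G1→Quincy: 118 × €4 = €472
  G2→Boise: 47 × €8 = €376
  G2→Quincy: 44 × €9 = €396
  G2→Chico: 14 × €2 = €28
  G3→Boise: 82 × €11 = €902
Total = 472 + 376 + 396 + 28 + 902 = €2174.
(Supply check: G1 ships 118; G2 ships 105; G3 ships 82.)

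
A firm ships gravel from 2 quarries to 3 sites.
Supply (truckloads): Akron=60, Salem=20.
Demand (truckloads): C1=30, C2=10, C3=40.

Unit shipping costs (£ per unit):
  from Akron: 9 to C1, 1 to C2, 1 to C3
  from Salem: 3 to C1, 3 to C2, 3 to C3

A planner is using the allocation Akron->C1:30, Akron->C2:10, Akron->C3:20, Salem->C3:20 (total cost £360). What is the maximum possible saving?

Current plan cost = 30·9 + 10·1 + 20·1 + 20·3 = £360.
Optimal plan:
  Akron->C1: 10 truckloads
  Akron->C2: 10 truckloads
  Akron->C3: 40 truckloads
  Salem->C1: 20 truckloads
Optimal cost = £200.
Saving = 360 − 200 = £160.

160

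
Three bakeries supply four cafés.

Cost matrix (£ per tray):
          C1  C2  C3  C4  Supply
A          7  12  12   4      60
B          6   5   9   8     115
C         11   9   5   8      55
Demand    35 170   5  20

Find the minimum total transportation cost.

1435

An optimal shipping plan:
  A->C1: 35 × £7 = £245
  A->C2: 5 × £12 = £60
  A->C4: 20 × £4 = £80
  B->C2: 115 × £5 = £575
  C->C2: 50 × £9 = £450
  C->C3: 5 × £5 = £25
Total = 245 + 60 + 80 + 575 + 450 + 25 = £1435.
(Supply check: A ships 60; B ships 115; C ships 55.)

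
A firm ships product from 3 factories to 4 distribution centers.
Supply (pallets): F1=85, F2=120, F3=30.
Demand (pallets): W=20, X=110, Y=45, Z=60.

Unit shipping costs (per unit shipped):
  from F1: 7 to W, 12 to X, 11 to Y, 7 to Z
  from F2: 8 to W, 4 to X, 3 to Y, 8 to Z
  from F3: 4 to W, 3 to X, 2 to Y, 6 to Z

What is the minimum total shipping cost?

An optimal shipping plan:
  F1->W: 20 pallets
  F1->X: 5 pallets
  F1->Z: 60 pallets
  F2->X: 105 pallets
  F2->Y: 15 pallets
  F3->Y: 30 pallets
Total cost = 1145.
(Supply check: F1 ships 85; F2 ships 120; F3 ships 30.)

1145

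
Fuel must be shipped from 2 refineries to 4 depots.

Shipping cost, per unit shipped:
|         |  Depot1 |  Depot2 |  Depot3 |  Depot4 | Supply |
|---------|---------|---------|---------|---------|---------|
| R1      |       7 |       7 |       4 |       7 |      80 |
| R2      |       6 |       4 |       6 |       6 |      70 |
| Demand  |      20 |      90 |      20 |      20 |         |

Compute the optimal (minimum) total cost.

780

Optimal allocation:
  R1 to Depot1: 20 kL
  R1 to Depot2: 20 kL
  R1 to Depot3: 20 kL
  R1 to Depot4: 20 kL
  R2 to Depot2: 70 kL
Total cost = 780.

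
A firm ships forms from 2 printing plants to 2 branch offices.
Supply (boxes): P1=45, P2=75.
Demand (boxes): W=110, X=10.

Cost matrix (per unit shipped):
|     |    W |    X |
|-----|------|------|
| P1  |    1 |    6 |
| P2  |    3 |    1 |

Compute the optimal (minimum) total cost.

One minimum-cost allocation:
  P1→W: 45 × 1 = 45
  P2→W: 65 × 3 = 195
  P2→X: 10 × 1 = 10
Total = 45 + 195 + 10 = 250.
(Supply check: P1 ships 45; P2 ships 75.)

250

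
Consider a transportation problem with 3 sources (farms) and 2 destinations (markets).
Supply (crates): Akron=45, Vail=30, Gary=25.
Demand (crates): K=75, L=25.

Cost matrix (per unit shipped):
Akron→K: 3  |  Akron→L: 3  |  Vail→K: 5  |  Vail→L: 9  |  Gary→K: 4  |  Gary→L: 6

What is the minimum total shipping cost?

385

An optimal shipping plan:
  Akron→K: 20 crates
  Akron→L: 25 crates
  Vail→K: 30 crates
  Gary→K: 25 crates
Total cost = 385.
(Supply check: Akron ships 45; Vail ships 30; Gary ships 25.)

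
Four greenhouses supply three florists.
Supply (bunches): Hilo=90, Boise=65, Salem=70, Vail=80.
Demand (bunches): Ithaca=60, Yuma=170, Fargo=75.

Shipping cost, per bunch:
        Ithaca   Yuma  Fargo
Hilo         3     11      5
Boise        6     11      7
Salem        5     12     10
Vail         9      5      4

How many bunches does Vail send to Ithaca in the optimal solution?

Solving gives:
  Hilo->Ithaca: 15 bunches
  Hilo->Fargo: 75 bunches
  Boise->Yuma: 65 bunches
  Salem->Ithaca: 45 bunches
  Salem->Yuma: 25 bunches
  Vail->Yuma: 80 bunches
Total cost = 2060.
The route Vail→Ithaca is not used.

0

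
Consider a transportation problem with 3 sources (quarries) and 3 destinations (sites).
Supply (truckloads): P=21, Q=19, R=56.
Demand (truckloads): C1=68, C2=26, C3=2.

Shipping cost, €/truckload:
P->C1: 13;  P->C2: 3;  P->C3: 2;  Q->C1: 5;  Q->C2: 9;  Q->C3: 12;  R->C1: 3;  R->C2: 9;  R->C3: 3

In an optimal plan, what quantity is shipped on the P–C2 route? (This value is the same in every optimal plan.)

Optimal shipments:
  P to C2: 21 × €3 = €63
  Q to C1: 14 × €5 = €70
  Q to C2: 5 × €9 = €45
  R to C1: 54 × €3 = €162
  R to C3: 2 × €3 = €6
Total cost = €346.
So P→C2 carries 21 truckloads.

21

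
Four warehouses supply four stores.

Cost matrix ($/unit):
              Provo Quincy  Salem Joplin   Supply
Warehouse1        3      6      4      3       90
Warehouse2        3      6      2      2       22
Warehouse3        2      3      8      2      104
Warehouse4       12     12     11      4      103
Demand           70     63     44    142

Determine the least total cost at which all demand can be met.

Optimal allocation:
  Warehouse1→Provo: 29 units
  Warehouse1→Salem: 22 units
  Warehouse1→Joplin: 39 units
  Warehouse2→Salem: 22 units
  Warehouse3→Provo: 41 units
  Warehouse3→Quincy: 63 units
  Warehouse4→Joplin: 103 units
Total cost = $1019.

1019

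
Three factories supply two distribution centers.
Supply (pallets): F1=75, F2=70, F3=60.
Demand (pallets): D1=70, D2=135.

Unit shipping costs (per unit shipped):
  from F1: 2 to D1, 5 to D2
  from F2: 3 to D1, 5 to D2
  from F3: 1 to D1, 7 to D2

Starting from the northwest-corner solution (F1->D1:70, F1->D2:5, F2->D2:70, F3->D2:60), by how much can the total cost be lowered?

180

Current plan cost = 70·2 + 5·5 + 70·5 + 60·7 = 935.
Optimal plan:
  F1->D1: 10 pallets
  F1->D2: 65 pallets
  F2->D2: 70 pallets
  F3->D1: 60 pallets
Optimal cost = 755.
Saving = 935 − 755 = 180.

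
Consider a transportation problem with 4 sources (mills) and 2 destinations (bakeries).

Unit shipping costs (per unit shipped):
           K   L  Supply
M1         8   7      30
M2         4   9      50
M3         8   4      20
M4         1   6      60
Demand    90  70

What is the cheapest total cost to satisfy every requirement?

650

One minimum-cost allocation:
  M1 to L: 30 sacks
  M2 to K: 50 sacks
  M3 to L: 20 sacks
  M4 to K: 40 sacks
  M4 to L: 20 sacks
Total cost = 650.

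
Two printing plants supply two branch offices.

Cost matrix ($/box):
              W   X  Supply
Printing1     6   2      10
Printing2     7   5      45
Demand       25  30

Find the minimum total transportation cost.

295

A cheapest plan:
  Printing1→X: 10 × $2 = $20
  Printing2→W: 25 × $7 = $175
  Printing2→X: 20 × $5 = $100
Total = 20 + 175 + 100 = $295.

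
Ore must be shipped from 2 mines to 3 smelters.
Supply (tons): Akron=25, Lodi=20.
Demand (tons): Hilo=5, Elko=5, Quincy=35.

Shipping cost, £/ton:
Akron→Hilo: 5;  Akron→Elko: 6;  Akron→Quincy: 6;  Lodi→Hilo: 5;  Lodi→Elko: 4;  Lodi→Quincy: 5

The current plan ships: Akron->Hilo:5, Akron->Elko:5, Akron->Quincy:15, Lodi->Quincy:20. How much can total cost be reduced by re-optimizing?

5

Current plan cost = 5·5 + 5·6 + 15·6 + 20·5 = £245.
Optimal plan:
  Akron→Hilo: 5 × £5 = £25
  Akron→Quincy: 20 × £6 = £120
  Lodi→Elko: 5 × £4 = £20
  Lodi→Quincy: 15 × £5 = £75
Optimal cost = £240.
Saving = 245 − 240 = £5.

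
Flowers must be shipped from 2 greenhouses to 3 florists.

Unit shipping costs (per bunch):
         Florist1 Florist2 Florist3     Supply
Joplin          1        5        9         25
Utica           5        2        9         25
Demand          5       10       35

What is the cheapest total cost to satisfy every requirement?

340

A cheapest plan:
  Joplin to Florist1: 5 × 1 = 5
  Joplin to Florist3: 20 × 9 = 180
  Utica to Florist2: 10 × 2 = 20
  Utica to Florist3: 15 × 9 = 135
Total = 5 + 180 + 20 + 135 = 340.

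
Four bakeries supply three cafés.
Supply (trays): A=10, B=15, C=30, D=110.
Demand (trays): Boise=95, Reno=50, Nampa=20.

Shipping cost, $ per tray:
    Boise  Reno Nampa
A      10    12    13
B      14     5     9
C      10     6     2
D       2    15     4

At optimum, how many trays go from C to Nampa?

The minimum-cost plan:
  A->Reno: 10 × $12 = $120
  B->Reno: 15 × $5 = $75
  C->Reno: 25 × $6 = $150
  C->Nampa: 5 × $2 = $10
  D->Boise: 95 × $2 = $190
  D->Nampa: 15 × $4 = $60
Total cost = $605.
So C→Nampa carries 5 trays.

5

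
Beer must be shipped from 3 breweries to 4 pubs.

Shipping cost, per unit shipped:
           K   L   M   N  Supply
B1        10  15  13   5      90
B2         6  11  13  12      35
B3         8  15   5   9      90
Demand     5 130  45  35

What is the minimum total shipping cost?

Optimal allocation:
  B1 to L: 55 × 15 = 825
  B1 to N: 35 × 5 = 175
  B2 to L: 35 × 11 = 385
  B3 to K: 5 × 8 = 40
  B3 to L: 40 × 15 = 600
  B3 to M: 45 × 5 = 225
Total = 825 + 175 + 385 + 40 + 600 + 225 = 2250.

2250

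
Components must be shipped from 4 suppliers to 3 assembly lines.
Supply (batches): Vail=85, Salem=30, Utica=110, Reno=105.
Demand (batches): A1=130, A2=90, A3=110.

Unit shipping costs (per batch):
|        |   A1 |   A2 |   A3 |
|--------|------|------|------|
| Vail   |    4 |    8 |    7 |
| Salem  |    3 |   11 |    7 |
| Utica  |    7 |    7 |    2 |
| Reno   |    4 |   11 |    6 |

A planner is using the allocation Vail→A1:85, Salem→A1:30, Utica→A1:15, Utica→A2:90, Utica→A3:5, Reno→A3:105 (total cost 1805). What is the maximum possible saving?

360

Current plan cost = 85·4 + 30·3 + 15·7 + 90·7 + 5·2 + 105·6 = 1805.
Optimal plan:
  Vail→A2: 85 × 8 = 680
  Salem→A1: 30 × 3 = 90
  Utica→A2: 5 × 7 = 35
  Utica→A3: 105 × 2 = 210
  Reno→A1: 100 × 4 = 400
  Reno→A3: 5 × 6 = 30
Optimal cost = 1445.
Saving = 1805 − 1445 = 360.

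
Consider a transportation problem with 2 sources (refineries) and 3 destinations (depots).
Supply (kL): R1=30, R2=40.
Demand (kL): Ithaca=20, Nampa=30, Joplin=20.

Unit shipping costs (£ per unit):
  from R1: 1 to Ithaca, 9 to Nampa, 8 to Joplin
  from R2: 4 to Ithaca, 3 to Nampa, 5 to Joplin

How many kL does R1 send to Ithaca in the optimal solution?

Solving gives:
  R1 to Ithaca: 20 kL
  R1 to Joplin: 10 kL
  R2 to Nampa: 30 kL
  R2 to Joplin: 10 kL
Total cost = £240.
So R1→Ithaca carries 20 kL.

20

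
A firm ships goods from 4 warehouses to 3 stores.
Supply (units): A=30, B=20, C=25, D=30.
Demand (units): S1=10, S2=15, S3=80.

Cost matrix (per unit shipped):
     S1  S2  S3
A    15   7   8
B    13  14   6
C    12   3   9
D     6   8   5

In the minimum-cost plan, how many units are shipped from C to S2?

Solving gives:
  A to S3: 30 × 8 = 240
  B to S3: 20 × 6 = 120
  C to S2: 15 × 3 = 45
  C to S3: 10 × 9 = 90
  D to S1: 10 × 6 = 60
  D to S3: 20 × 5 = 100
Total cost = 655.
So C→S2 carries 15 units.

15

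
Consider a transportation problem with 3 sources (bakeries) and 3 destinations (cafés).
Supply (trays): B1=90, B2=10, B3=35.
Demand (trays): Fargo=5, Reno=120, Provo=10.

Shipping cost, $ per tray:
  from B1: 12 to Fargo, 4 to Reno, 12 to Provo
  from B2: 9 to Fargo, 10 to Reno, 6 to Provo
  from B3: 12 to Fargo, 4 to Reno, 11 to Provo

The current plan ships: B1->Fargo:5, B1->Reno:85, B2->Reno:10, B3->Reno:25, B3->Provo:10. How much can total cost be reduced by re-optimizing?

Current plan cost = 5·12 + 85·4 + 10·10 + 25·4 + 10·11 = $710.
Optimal plan:
  B1 to Reno: 90 × $4 = $360
  B2 to Provo: 10 × $6 = $60
  B3 to Fargo: 5 × $12 = $60
  B3 to Reno: 30 × $4 = $120
Optimal cost = $600.
Saving = 710 − 600 = $110.

110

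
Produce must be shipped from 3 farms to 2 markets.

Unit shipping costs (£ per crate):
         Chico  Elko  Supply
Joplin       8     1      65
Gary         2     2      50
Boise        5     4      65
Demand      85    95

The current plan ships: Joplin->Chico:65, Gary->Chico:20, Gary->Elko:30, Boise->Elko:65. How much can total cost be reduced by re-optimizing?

Current plan cost = 65·8 + 20·2 + 30·2 + 65·4 = £880.
Optimal plan:
  Joplin->Elko: 65 × £1 = £65
  Gary->Chico: 50 × £2 = £100
  Boise->Chico: 35 × £5 = £175
  Boise->Elko: 30 × £4 = £120
Optimal cost = £460.
Saving = 880 − 460 = £420.

420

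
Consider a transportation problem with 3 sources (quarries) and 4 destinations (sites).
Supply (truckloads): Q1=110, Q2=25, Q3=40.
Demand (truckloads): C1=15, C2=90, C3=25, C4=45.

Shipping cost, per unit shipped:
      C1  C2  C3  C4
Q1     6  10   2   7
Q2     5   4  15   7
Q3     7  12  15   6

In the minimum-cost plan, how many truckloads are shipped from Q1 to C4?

5

Optimal shipments:
  Q1 to C1: 15 × 6 = 90
  Q1 to C2: 65 × 10 = 650
  Q1 to C3: 25 × 2 = 50
  Q1 to C4: 5 × 7 = 35
  Q2 to C2: 25 × 4 = 100
  Q3 to C4: 40 × 6 = 240
Total cost = 1165.
So Q1→C4 carries 5 truckloads.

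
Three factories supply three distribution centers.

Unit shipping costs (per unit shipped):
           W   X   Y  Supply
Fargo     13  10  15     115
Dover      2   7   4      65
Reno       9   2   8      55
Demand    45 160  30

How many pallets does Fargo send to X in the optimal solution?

Solving gives:
  Fargo→X: 105 × 10 = 1050
  Fargo→Y: 10 × 15 = 150
  Dover→W: 45 × 2 = 90
  Dover→Y: 20 × 4 = 80
  Reno→X: 55 × 2 = 110
Total cost = 1480.
So Fargo→X carries 105 pallets.

105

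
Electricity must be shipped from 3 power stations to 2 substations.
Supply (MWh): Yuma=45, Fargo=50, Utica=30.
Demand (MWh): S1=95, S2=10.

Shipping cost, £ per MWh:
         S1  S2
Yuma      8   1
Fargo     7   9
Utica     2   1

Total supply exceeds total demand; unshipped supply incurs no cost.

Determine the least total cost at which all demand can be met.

540

Optimal allocation:
  Yuma–S1: 15 MWh
  Yuma–S2: 10 MWh
  Fargo–S1: 50 MWh
  Utica–S1: 30 MWh
Total cost = £540.
(Supply check: Yuma ships 25; Fargo ships 50; Utica ships 30.)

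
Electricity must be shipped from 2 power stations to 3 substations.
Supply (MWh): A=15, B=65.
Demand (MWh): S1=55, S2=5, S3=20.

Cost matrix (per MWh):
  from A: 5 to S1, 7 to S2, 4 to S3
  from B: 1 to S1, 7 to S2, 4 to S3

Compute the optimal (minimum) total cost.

An optimal shipping plan:
  A→S2: 5 × 7 = 35
  A→S3: 10 × 4 = 40
  B→S1: 55 × 1 = 55
  B→S3: 10 × 4 = 40
Total = 35 + 40 + 55 + 40 = 170.

170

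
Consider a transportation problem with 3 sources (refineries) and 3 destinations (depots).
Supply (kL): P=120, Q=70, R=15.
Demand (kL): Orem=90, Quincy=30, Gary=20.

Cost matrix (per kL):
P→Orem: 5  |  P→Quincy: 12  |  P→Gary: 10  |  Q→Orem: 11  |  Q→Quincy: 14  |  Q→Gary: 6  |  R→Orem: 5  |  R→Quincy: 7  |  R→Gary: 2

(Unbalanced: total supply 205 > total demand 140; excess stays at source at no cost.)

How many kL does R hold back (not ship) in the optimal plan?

Minimum-cost shipments:
  P to Orem: 90 × 5 = 450
  P to Quincy: 15 × 12 = 180
  Q to Gary: 20 × 6 = 120
  R to Quincy: 15 × 7 = 105
Total cost = 855.
R ships 15 of its 15, leaving 0.

0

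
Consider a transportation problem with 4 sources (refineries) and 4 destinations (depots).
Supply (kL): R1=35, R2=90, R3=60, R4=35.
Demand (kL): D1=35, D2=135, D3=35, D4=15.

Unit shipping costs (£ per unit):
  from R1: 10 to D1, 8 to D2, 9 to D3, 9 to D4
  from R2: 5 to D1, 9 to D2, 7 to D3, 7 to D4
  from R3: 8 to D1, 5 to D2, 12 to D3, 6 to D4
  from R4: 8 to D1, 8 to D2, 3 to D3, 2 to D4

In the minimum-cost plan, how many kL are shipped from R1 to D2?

Optimal shipments:
  R1→D2: 35 × £8 = £280
  R2→D1: 35 × £5 = £175
  R2→D2: 40 × £9 = £360
  R2→D3: 15 × £7 = £105
  R3→D2: 60 × £5 = £300
  R4→D3: 20 × £3 = £60
  R4→D4: 15 × £2 = £30
Total cost = £1310.
So R1→D2 carries 35 kL.

35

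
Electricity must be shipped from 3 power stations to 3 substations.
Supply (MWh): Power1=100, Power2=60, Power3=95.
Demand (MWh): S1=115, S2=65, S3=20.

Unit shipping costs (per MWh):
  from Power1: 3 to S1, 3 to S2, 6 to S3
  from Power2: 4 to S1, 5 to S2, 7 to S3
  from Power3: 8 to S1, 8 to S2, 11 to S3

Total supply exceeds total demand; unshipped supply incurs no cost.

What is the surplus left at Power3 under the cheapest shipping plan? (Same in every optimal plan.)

Minimum-cost shipments:
  Power1→S1: 15 × 3 = 45
  Power1→S2: 65 × 3 = 195
  Power1→S3: 20 × 6 = 120
  Power2→S1: 60 × 4 = 240
  Power3→S1: 40 × 8 = 320
Total cost = 920.
Power3 ships 40 of its 95, leaving 55.

55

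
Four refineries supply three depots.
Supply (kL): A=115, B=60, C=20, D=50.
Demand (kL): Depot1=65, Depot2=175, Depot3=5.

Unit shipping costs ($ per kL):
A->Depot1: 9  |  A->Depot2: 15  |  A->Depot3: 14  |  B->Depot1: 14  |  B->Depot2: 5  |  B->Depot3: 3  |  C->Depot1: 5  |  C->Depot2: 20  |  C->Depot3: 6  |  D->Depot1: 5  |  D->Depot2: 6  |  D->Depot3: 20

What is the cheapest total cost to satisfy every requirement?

2130

Optimal allocation:
  A->Depot1: 50 × $9 = $450
  A->Depot2: 65 × $15 = $975
  B->Depot2: 60 × $5 = $300
  C->Depot1: 15 × $5 = $75
  C->Depot3: 5 × $6 = $30
  D->Depot2: 50 × $6 = $300
Total = 450 + 975 + 300 + 75 + 30 + 300 = $2130.
(Supply check: A ships 115; B ships 60; C ships 20; D ships 50.)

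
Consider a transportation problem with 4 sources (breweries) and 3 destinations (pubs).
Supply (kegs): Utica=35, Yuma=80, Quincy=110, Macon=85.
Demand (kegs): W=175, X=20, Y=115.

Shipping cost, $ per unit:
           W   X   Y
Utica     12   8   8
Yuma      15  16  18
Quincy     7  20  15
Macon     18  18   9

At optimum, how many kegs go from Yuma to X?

The minimum-cost plan:
  Utica to X: 5 kegs
  Utica to Y: 30 kegs
  Yuma to W: 65 kegs
  Yuma to X: 15 kegs
  Quincy to W: 110 kegs
  Macon to Y: 85 kegs
Total cost = $3030.
So Yuma→X carries 15 kegs.

15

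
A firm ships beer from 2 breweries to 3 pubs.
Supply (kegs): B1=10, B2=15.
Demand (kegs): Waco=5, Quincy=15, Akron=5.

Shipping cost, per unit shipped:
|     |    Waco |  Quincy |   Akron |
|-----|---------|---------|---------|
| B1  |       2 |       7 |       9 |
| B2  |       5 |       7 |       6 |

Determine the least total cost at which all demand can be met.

Optimal allocation:
  B1 to Waco: 5 × 2 = 10
  B1 to Quincy: 5 × 7 = 35
  B2 to Quincy: 10 × 7 = 70
  B2 to Akron: 5 × 6 = 30
Total = 10 + 35 + 70 + 30 = 145.

145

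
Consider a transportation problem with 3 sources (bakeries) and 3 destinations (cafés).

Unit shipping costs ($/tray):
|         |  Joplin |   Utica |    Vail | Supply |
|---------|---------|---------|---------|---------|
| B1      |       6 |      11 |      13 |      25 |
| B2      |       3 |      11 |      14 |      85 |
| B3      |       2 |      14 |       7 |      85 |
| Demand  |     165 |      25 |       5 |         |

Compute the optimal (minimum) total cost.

725

A cheapest plan:
  B1→Utica: 25 × $11 = $275
  B2→Joplin: 85 × $3 = $255
  B3→Joplin: 80 × $2 = $160
  B3→Vail: 5 × $7 = $35
Total = 275 + 255 + 160 + 35 = $725.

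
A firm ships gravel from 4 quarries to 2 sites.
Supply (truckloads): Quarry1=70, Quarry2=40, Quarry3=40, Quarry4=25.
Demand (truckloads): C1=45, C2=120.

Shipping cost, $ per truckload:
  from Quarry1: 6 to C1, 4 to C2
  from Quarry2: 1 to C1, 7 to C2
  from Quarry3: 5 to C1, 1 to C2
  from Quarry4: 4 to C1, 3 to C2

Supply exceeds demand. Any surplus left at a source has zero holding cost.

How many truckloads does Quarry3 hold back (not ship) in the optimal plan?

An optimal plan:
  Quarry1→C2: 60 × $4 = $240
  Quarry2→C1: 40 × $1 = $40
  Quarry3→C2: 40 × $1 = $40
  Quarry4→C1: 5 × $4 = $20
  Quarry4→C2: 20 × $3 = $60
Total cost = $400.
Quarry3 ships 40 of its 40, leaving 0.

0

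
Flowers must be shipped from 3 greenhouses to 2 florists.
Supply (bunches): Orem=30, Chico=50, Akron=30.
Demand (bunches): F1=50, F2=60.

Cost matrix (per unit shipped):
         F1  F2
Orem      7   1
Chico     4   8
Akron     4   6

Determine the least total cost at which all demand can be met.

410

Optimal allocation:
  Orem→F2: 30 × 1 = 30
  Chico→F1: 50 × 4 = 200
  Akron→F2: 30 × 6 = 180
Total = 30 + 200 + 180 = 410.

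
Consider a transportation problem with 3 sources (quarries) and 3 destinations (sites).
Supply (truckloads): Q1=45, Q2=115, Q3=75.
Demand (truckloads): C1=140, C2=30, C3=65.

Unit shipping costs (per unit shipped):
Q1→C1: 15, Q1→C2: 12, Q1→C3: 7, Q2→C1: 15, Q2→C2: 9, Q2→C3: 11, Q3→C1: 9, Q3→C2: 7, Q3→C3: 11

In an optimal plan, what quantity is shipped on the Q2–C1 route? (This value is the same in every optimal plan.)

Optimal shipments:
  Q1→C3: 45 × 7 = 315
  Q2→C1: 65 × 15 = 975
  Q2→C2: 30 × 9 = 270
  Q2→C3: 20 × 11 = 220
  Q3→C1: 75 × 9 = 675
Total cost = 2455.
So Q2→C1 carries 65 truckloads.

65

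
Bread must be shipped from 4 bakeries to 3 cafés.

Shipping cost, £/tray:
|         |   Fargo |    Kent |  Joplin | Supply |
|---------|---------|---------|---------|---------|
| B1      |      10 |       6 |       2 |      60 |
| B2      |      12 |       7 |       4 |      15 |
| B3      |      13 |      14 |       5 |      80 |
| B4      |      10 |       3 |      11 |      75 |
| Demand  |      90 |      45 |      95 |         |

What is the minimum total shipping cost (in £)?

1495

A cheapest plan:
  B1→Joplin: 60 × £2 = £120
  B2→Joplin: 15 × £4 = £60
  B3→Fargo: 60 × £13 = £780
  B3→Joplin: 20 × £5 = £100
  B4→Fargo: 30 × £10 = £300
  B4→Kent: 45 × £3 = £135
Total = 120 + 60 + 780 + 100 + 300 + 135 = £1495.
(Supply check: B1 ships 60; B2 ships 15; B3 ships 80; B4 ships 75.)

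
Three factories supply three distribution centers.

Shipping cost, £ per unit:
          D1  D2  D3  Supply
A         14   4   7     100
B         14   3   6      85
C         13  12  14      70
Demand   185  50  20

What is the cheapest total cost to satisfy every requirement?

Optimal allocation:
  A to D1: 100 × £14 = £1400
  B to D1: 15 × £14 = £210
  B to D2: 50 × £3 = £150
  B to D3: 20 × £6 = £120
  C to D1: 70 × £13 = £910
Total = 1400 + 210 + 150 + 120 + 910 = £2790.

2790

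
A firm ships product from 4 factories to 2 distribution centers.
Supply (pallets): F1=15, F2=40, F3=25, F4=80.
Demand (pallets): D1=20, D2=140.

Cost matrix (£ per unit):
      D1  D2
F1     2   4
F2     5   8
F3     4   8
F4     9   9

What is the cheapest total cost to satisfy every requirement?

1220

An optimal shipping plan:
  F1->D2: 15 × £4 = £60
  F2->D2: 40 × £8 = £320
  F3->D1: 20 × £4 = £80
  F3->D2: 5 × £8 = £40
  F4->D2: 80 × £9 = £720
Total = 60 + 320 + 80 + 40 + 720 = £1220.
(Supply check: F1 ships 15; F2 ships 40; F3 ships 25; F4 ships 80.)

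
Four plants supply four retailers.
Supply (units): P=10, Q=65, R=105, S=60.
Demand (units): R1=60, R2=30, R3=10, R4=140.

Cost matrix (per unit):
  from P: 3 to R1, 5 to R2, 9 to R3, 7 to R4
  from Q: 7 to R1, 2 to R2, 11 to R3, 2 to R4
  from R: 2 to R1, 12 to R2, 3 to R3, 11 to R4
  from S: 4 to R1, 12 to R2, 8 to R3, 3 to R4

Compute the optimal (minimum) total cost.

Optimal allocation:
  P to R2: 10 × 5 = 50
  Q to R2: 20 × 2 = 40
  Q to R4: 45 × 2 = 90
  R to R1: 60 × 2 = 120
  R to R3: 10 × 3 = 30
  R to R4: 35 × 11 = 385
  S to R4: 60 × 3 = 180
Total = 50 + 40 + 90 + 120 + 30 + 385 + 180 = 895.

895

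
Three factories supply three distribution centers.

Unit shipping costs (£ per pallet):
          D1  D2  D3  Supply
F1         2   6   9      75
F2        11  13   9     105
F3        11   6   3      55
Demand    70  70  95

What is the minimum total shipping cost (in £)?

1485

An optimal shipping plan:
  F1→D1: 70 × £2 = £140
  F1→D2: 5 × £6 = £30
  F2→D2: 10 × £13 = £130
  F2→D3: 95 × £9 = £855
  F3→D2: 55 × £6 = £330
Total = 140 + 30 + 130 + 855 + 330 = £1485.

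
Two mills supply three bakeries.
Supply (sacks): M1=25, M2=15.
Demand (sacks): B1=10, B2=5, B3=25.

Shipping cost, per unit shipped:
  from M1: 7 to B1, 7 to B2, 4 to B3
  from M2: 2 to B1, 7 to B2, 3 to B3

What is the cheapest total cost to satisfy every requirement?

150

One minimum-cost allocation:
  M1→B2: 5 × 7 = 35
  M1→B3: 20 × 4 = 80
  M2→B1: 10 × 2 = 20
  M2→B3: 5 × 3 = 15
Total = 35 + 80 + 20 + 15 = 150.
(Supply check: M1 ships 25; M2 ships 15.)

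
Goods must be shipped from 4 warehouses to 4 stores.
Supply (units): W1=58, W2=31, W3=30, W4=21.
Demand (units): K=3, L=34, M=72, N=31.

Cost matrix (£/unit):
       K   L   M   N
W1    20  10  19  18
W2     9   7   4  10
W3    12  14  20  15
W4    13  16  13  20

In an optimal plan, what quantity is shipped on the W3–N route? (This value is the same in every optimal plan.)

Optimal shipments:
  W1->L: 34 × £10 = £340
  W1->M: 20 × £19 = £380
  W1->N: 4 × £18 = £72
  W2->M: 31 × £4 = £124
  W3->K: 3 × £12 = £36
  W3->N: 27 × £15 = £405
  W4->M: 21 × £13 = £273
Total cost = £1630.
So W3→N carries 27 units.

27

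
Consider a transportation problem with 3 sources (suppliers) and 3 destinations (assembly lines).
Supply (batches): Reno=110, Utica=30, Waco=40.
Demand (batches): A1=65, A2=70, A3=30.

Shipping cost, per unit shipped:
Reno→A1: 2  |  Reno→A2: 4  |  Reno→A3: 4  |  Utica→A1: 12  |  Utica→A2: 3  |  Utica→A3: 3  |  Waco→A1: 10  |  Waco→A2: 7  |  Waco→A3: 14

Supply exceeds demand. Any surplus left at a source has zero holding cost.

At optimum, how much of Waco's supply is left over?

An optimal plan:
  Reno->A1: 65 × 2 = 130
  Reno->A2: 45 × 4 = 180
  Utica->A3: 30 × 3 = 90
  Waco->A2: 25 × 7 = 175
Total cost = 575.
Waco ships 25 of its 40, leaving 15.

15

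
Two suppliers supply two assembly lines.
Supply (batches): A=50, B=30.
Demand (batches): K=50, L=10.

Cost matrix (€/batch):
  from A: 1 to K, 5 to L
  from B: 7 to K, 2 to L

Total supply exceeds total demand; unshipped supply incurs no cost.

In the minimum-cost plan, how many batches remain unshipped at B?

20

An optimal plan:
  A–K: 50 × €1 = €50
  B–L: 10 × €2 = €20
Total cost = €70.
B ships 10 of its 30, leaving 20.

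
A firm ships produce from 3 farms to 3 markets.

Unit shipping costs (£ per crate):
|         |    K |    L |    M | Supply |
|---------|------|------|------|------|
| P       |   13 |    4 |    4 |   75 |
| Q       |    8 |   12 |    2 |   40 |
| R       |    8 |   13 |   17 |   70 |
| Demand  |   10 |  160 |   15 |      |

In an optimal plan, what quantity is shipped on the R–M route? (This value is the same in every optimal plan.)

0

Optimal shipments:
  P->L: 75 × £4 = £300
  Q->L: 25 × £12 = £300
  Q->M: 15 × £2 = £30
  R->K: 10 × £8 = £80
  R->L: 60 × £13 = £780
Total cost = £1490.
The route R→M is not used.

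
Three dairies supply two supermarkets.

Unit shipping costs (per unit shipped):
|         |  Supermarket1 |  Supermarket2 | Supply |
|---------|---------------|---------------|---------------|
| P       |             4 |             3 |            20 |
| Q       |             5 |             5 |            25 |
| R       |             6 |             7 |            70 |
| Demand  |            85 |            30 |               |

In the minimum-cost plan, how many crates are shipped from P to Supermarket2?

20

Optimal shipments:
  P->Supermarket2: 20 × 3 = 60
  Q->Supermarket1: 15 × 5 = 75
  Q->Supermarket2: 10 × 5 = 50
  R->Supermarket1: 70 × 6 = 420
Total cost = 605.
So P→Supermarket2 carries 20 crates.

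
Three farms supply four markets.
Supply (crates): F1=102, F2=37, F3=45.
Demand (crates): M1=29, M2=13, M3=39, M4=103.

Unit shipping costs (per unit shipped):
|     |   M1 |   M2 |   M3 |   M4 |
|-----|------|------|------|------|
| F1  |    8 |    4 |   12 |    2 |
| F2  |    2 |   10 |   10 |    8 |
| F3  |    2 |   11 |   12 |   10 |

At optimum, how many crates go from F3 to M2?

13

Solving gives:
  F1 to M4: 102 × 2 = 204
  F2 to M3: 36 × 10 = 360
  F2 to M4: 1 × 8 = 8
  F3 to M1: 29 × 2 = 58
  F3 to M2: 13 × 11 = 143
  F3 to M3: 3 × 12 = 36
Total cost = 809.
So F3→M2 carries 13 crates.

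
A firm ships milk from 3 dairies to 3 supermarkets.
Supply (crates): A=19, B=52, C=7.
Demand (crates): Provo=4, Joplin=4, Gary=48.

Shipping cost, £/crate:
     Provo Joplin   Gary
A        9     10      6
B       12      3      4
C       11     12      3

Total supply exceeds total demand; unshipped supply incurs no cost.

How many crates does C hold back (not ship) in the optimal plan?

0

An optimal plan:
  A–Provo: 4 × £9 = £36
  B–Joplin: 4 × £3 = £12
  B–Gary: 41 × £4 = £164
  C–Gary: 7 × £3 = £21
Total cost = £233.
C ships 7 of its 7, leaving 0.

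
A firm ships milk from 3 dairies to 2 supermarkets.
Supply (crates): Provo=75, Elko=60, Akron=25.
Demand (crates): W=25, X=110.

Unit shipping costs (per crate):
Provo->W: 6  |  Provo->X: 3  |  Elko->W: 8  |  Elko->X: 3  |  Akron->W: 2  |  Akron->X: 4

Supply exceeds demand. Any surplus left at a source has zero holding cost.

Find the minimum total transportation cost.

380

Optimal allocation:
  Provo→X: 75 × 3 = 225
  Elko→X: 35 × 3 = 105
  Akron→W: 25 × 2 = 50
Total = 225 + 105 + 50 = 380.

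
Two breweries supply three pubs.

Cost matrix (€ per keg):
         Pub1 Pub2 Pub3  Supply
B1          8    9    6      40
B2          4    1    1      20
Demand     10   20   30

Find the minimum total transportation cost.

280

An optimal shipping plan:
  B1–Pub1: 10 × €8 = €80
  B1–Pub3: 30 × €6 = €180
  B2–Pub2: 20 × €1 = €20
Total = 80 + 180 + 20 = €280.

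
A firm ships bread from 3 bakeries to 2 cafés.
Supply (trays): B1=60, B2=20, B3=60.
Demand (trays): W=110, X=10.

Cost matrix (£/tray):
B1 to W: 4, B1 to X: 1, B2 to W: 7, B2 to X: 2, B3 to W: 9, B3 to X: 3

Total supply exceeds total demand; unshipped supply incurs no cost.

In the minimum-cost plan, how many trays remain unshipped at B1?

0

Minimum-cost shipments:
  B1 to W: 60 × £4 = £240
  B2 to W: 20 × £7 = £140
  B3 to W: 30 × £9 = £270
  B3 to X: 10 × £3 = £30
Total cost = £680.
B1 ships 60 of its 60, leaving 0.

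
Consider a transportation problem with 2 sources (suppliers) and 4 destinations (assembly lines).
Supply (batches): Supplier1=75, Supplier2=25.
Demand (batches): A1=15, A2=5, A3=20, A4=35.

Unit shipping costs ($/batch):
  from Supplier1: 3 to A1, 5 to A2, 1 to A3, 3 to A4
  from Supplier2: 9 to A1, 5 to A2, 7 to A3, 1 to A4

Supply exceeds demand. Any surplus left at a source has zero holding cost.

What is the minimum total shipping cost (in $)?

145

A cheapest plan:
  Supplier1->A1: 15 × $3 = $45
  Supplier1->A2: 5 × $5 = $25
  Supplier1->A3: 20 × $1 = $20
  Supplier1->A4: 10 × $3 = $30
  Supplier2->A4: 25 × $1 = $25
Total = 45 + 25 + 20 + 30 + 25 = $145.
(Supply check: Supplier1 ships 50; Supplier2 ships 25.)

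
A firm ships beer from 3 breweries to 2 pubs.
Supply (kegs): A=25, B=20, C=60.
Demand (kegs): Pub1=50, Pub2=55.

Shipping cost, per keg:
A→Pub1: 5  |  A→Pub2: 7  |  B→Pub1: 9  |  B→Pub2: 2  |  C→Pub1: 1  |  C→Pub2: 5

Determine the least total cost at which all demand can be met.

A cheapest plan:
  A to Pub2: 25 × 7 = 175
  B to Pub2: 20 × 2 = 40
  C to Pub1: 50 × 1 = 50
  C to Pub2: 10 × 5 = 50
Total = 175 + 40 + 50 + 50 = 315.
(Supply check: A ships 25; B ships 20; C ships 60.)

315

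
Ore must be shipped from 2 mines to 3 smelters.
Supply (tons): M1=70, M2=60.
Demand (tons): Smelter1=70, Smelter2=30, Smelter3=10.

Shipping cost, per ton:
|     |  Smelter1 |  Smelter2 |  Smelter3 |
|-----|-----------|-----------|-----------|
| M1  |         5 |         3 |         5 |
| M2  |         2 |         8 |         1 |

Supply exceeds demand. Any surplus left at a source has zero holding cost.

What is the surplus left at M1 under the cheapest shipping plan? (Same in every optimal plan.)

20

An optimal plan:
  M1→Smelter1: 20 × 5 = 100
  M1→Smelter2: 30 × 3 = 90
  M2→Smelter1: 50 × 2 = 100
  M2→Smelter3: 10 × 1 = 10
Total cost = 300.
M1 ships 50 of its 70, leaving 20.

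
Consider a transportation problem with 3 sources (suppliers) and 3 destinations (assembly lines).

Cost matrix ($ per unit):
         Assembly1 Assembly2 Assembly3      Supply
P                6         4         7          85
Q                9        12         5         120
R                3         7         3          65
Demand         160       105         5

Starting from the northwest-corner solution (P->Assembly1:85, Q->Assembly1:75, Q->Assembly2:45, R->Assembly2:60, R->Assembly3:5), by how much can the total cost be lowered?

505

Current plan cost = 85·6 + 75·9 + 45·12 + 60·7 + 5·3 = $2160.
Optimal plan:
  P->Assembly2: 85 × $4 = $340
  Q->Assembly1: 95 × $9 = $855
  Q->Assembly2: 20 × $12 = $240
  Q->Assembly3: 5 × $5 = $25
  R->Assembly1: 65 × $3 = $195
Optimal cost = $1655.
Saving = 2160 − 1655 = $505.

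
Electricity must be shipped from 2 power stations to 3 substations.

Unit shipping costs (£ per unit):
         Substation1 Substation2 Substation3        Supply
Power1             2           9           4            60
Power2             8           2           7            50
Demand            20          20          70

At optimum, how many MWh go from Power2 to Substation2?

20

The minimum-cost plan:
  Power1 to Substation1: 20 × £2 = £40
  Power1 to Substation3: 40 × £4 = £160
  Power2 to Substation2: 20 × £2 = £40
  Power2 to Substation3: 30 × £7 = £210
Total cost = £450.
So Power2→Substation2 carries 20 MWh.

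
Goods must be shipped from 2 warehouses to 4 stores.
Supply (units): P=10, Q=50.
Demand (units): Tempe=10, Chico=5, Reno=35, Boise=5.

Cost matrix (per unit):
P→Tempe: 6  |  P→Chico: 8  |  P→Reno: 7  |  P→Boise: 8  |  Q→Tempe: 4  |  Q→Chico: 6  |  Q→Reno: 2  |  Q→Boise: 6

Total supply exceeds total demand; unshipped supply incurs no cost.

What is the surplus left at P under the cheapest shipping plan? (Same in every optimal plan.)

An optimal plan:
  P–Tempe: 5 units
  Q–Tempe: 5 units
  Q–Chico: 5 units
  Q–Reno: 35 units
  Q–Boise: 5 units
Total cost = 180.
P ships 5 of its 10, leaving 5.

5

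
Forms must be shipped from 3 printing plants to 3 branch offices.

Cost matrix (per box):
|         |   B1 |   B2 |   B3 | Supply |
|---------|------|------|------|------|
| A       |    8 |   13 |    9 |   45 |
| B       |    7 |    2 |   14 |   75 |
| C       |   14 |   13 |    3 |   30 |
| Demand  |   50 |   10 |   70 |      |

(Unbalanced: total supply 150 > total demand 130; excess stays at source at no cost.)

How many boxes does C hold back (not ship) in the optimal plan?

0

An optimal plan:
  A to B3: 40 boxes
  B to B1: 50 boxes
  B to B2: 10 boxes
  C to B3: 30 boxes
Total cost = 820.
C ships 30 of its 30, leaving 0.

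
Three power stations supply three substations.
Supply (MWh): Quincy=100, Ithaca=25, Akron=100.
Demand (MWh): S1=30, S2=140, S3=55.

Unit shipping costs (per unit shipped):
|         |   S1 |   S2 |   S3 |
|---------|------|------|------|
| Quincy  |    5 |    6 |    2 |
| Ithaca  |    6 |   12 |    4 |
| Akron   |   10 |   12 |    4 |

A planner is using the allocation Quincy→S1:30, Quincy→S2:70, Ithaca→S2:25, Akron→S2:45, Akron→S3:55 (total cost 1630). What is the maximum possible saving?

Current plan cost = 30·5 + 70·6 + 25·12 + 45·12 + 55·4 = 1630.
Optimal plan:
  Quincy->S2: 100 × 6 = 600
  Ithaca->S1: 25 × 6 = 150
  Akron->S1: 5 × 10 = 50
  Akron->S2: 40 × 12 = 480
  Akron->S3: 55 × 4 = 220
Optimal cost = 1500.
Saving = 1630 − 1500 = 130.

130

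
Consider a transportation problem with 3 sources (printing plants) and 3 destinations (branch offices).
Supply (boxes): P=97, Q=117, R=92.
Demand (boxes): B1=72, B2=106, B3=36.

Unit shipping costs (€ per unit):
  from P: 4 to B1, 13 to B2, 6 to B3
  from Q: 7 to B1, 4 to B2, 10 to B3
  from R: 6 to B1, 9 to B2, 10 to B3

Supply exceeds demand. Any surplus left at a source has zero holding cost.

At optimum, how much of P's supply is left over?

0

Minimum-cost shipments:
  P to B1: 61 boxes
  P to B3: 36 boxes
  Q to B2: 106 boxes
  R to B1: 11 boxes
Total cost = €950.
P ships 97 of its 97, leaving 0.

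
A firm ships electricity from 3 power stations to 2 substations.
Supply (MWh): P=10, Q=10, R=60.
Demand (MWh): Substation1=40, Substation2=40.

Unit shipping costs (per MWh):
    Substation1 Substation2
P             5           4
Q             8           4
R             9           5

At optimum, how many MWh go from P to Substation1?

The minimum-cost plan:
  P–Substation1: 10 × 5 = 50
  Q–Substation1: 10 × 8 = 80
  R–Substation1: 20 × 9 = 180
  R–Substation2: 40 × 5 = 200
Total cost = 510.
So P→Substation1 carries 10 MWh.

10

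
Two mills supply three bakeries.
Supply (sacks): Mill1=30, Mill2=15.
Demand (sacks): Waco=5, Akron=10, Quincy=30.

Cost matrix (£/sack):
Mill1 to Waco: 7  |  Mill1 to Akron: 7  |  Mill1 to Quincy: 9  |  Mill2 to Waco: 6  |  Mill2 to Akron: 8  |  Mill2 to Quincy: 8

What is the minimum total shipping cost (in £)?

360

An optimal shipping plan:
  Mill1 to Waco: 5 × £7 = £35
  Mill1 to Akron: 10 × £7 = £70
  Mill1 to Quincy: 15 × £9 = £135
  Mill2 to Quincy: 15 × £8 = £120
Total = 35 + 70 + 135 + 120 = £360.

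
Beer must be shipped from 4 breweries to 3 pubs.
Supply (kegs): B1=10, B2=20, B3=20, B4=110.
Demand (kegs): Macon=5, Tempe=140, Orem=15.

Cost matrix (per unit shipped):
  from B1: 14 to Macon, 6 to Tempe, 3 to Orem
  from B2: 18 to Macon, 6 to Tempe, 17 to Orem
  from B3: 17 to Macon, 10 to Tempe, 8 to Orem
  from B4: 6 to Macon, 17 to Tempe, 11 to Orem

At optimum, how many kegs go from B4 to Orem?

The minimum-cost plan:
  B1 to Tempe: 10 × 6 = 60
  B2 to Tempe: 20 × 6 = 120
  B3 to Tempe: 20 × 10 = 200
  B4 to Macon: 5 × 6 = 30
  B4 to Tempe: 90 × 17 = 1530
  B4 to Orem: 15 × 11 = 165
Total cost = 2105.
So B4→Orem carries 15 kegs.

15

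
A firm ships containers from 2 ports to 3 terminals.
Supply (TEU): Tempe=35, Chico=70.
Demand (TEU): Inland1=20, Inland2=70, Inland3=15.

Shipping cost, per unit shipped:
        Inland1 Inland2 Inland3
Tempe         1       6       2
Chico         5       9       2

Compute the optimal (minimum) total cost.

635

An optimal shipping plan:
  Tempe→Inland1: 20 × 1 = 20
  Tempe→Inland2: 15 × 6 = 90
  Chico→Inland2: 55 × 9 = 495
  Chico→Inland3: 15 × 2 = 30
Total = 20 + 90 + 495 + 30 = 635.
(Supply check: Tempe ships 35; Chico ships 70.)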